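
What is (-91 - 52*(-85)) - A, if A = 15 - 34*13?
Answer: 4756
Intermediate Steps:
A = -427 (A = 15 - 442 = -427)
(-91 - 52*(-85)) - A = (-91 - 52*(-85)) - 1*(-427) = (-91 + 4420) + 427 = 4329 + 427 = 4756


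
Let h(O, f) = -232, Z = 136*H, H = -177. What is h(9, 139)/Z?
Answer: 29/3009 ≈ 0.0096378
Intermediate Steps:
Z = -24072 (Z = 136*(-177) = -24072)
h(9, 139)/Z = -232/(-24072) = -232*(-1/24072) = 29/3009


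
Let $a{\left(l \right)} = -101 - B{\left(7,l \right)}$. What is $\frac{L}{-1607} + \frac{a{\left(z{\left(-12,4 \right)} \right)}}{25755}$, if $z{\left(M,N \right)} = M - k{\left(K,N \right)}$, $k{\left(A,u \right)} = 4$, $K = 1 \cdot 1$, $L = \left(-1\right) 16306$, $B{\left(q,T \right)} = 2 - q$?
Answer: $\frac{139935586}{13796095} \approx 10.143$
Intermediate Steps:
$L = -16306$
$K = 1$
$z{\left(M,N \right)} = -4 + M$ ($z{\left(M,N \right)} = M - 4 = -4 + M$)
$a{\left(l \right)} = -96$ ($a{\left(l \right)} = -101 - \left(2 - 7\right) = -101 - -5 = -101 + 5 = -96$)
$\frac{L}{-1607} + \frac{a{\left(z{\left(-12,4 \right)} \right)}}{25755} = - \frac{16306}{-1607} - \frac{96}{25755} = \left(-16306\right) \left(- \frac{1}{1607}\right) - \frac{32}{8585} = \frac{16306}{1607} - \frac{32}{8585} = \frac{139935586}{13796095}$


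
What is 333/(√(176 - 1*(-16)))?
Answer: 111*√3/8 ≈ 24.032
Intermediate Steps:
333/(√(176 - 1*(-16))) = 333/(√(176 + 16)) = 333/(√192) = 333/((8*√3)) = 333*(√3/24) = 111*√3/8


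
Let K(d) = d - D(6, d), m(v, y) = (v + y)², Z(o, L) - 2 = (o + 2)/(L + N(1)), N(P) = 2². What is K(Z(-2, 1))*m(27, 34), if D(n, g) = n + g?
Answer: -22326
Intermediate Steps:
N(P) = 4
Z(o, L) = 2 + (2 + o)/(4 + L) (Z(o, L) = 2 + (o + 2)/(L + 4) = 2 + (2 + o)/(4 + L))
D(n, g) = g + n
K(d) = -6 (K(d) = d - (d + 6) = d - (6 + d) = d + (-6 - d) = -6)
K(Z(-2, 1))*m(27, 34) = -6*(27 + 34)² = -6*61² = -6*3721 = -22326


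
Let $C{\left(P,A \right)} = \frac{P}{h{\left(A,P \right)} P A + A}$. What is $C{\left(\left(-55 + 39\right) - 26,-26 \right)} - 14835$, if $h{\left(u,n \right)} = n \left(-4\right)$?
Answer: $- \frac{1360592046}{91715} \approx -14835.0$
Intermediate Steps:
$h{\left(u,n \right)} = - 4 n$
$C{\left(P,A \right)} = \frac{P}{A - 4 A P^{2}}$ ($C{\left(P,A \right)} = \frac{P}{- 4 P P A + A} = \frac{P}{- 4 P^{2} A + A} = \frac{P}{- 4 A P^{2} + A} = \frac{P}{A - 4 A P^{2}}$)
$C{\left(\left(-55 + 39\right) - 26,-26 \right)} - 14835 = \frac{\left(-55 + 39\right) - 26}{\left(-26\right) \left(1 - 4 \left(\left(-55 + 39\right) - 26\right)^{2}\right)} - 14835 = \left(-16 - 26\right) \left(- \frac{1}{26}\right) \frac{1}{1 - 4 \left(-16 - 26\right)^{2}} - 14835 = \left(-42\right) \left(- \frac{1}{26}\right) \frac{1}{1 - 4 \left(-42\right)^{2}} - 14835 = \left(-42\right) \left(- \frac{1}{26}\right) \frac{1}{1 - 7056} - 14835 = \left(-42\right) \left(- \frac{1}{26}\right) \frac{1}{-7055} - 14835 = \left(-42\right) \left(- \frac{1}{26}\right) \left(- \frac{1}{7055}\right) - 14835 = - \frac{21}{91715} - 14835 = - \frac{1360592046}{91715}$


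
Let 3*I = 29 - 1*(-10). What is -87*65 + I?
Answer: -5642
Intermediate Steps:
I = 13 (I = (29 - 1*(-10))/3 = (29 + 10)/3 = (⅓)*39 = 13)
-87*65 + I = -87*65 + 13 = -5655 + 13 = -5642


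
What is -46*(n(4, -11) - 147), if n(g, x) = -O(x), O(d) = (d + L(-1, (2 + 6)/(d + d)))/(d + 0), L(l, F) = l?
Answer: 74934/11 ≈ 6812.2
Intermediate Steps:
O(d) = (-1 + d)/d (O(d) = (d - 1)/(d + 0) = (-1 + d)/d)
n(g, x) = -(-1 + x)/x
-46*(n(4, -11) - 147) = -46*((1 - 1*(-11))/(-11) - 147) = -46*(-(1 + 11)/11 - 147) = -46*(-1/11*12 - 147) = -46*(-12/11 - 147) = -46*(-1629/11) = 74934/11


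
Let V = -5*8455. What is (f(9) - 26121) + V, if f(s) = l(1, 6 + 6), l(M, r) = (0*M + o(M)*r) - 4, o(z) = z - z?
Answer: -68400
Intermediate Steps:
V = -42275
o(z) = 0
l(M, r) = -4 (l(M, r) = (0*M + 0*r) - 4 = (0 + 0) - 4 = 0 - 4 = -4)
f(s) = -4
(f(9) - 26121) + V = (-4 - 26121) - 42275 = -26125 - 42275 = -68400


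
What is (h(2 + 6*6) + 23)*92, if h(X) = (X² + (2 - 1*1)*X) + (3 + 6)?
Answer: 139288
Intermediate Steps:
h(X) = 9 + X + X² (h(X) = (X² + (2 - 1)*X) + 9 = (X² + 1*X) + 9 = (X² + X) + 9 = (X + X²) + 9 = 9 + X + X²)
(h(2 + 6*6) + 23)*92 = ((9 + (2 + 6*6) + (2 + 6*6)²) + 23)*92 = ((9 + (2 + 36) + (2 + 36)²) + 23)*92 = ((9 + 38 + 38²) + 23)*92 = ((9 + 38 + 1444) + 23)*92 = (1491 + 23)*92 = 1514*92 = 139288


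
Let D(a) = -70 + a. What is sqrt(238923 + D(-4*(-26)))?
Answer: sqrt(238957) ≈ 488.83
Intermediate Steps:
sqrt(238923 + D(-4*(-26))) = sqrt(238923 + (-70 - 4*(-26))) = sqrt(238923 + (-70 + 104)) = sqrt(238923 + 34) = sqrt(238957)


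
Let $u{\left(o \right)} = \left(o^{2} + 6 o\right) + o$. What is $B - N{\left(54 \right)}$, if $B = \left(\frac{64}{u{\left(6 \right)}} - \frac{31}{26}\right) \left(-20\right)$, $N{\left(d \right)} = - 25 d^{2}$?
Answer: $\frac{2843390}{39} \approx 72907.0$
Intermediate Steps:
$u{\left(o \right)} = o^{2} + 7 o$
$B = \frac{290}{39}$ ($B = \left(\frac{64}{6 \left(7 + 6\right)} - \frac{31}{26}\right) \left(-20\right) = \left(\frac{64}{6 \cdot 13} - \frac{31}{26}\right) \left(-20\right) = \left(\frac{64}{78} - \frac{31}{26}\right) \left(-20\right) = \left(64 \cdot \frac{1}{78} - \frac{31}{26}\right) \left(-20\right) = \left(\frac{32}{39} - \frac{31}{26}\right) \left(-20\right) = \left(- \frac{29}{78}\right) \left(-20\right) = \frac{290}{39} \approx 7.4359$)
$B - N{\left(54 \right)} = \frac{290}{39} - - 25 \cdot 54^{2} = \frac{290}{39} - \left(-25\right) 2916 = \frac{290}{39} - -72900 = \frac{290}{39} + 72900 = \frac{2843390}{39}$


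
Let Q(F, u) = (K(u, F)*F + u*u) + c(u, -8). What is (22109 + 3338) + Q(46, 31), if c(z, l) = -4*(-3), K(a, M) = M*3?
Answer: 32768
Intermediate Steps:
K(a, M) = 3*M
c(z, l) = 12
Q(F, u) = 12 + u² + 3*F² (Q(F, u) = ((3*F)*F + u*u) + 12 = (3*F² + u²) + 12 = (u² + 3*F²) + 12 = 12 + u² + 3*F²)
(22109 + 3338) + Q(46, 31) = (22109 + 3338) + (12 + 31² + 3*46²) = 25447 + (12 + 961 + 3*2116) = 25447 + (12 + 961 + 6348) = 25447 + 7321 = 32768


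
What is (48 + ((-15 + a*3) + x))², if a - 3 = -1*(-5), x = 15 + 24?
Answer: 9216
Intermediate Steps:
x = 39
a = 8 (a = 3 - 1*(-5) = 3 + 5 = 8)
(48 + ((-15 + a*3) + x))² = (48 + ((-15 + 8*3) + 39))² = (48 + ((-15 + 24) + 39))² = (48 + (9 + 39))² = (48 + 48)² = 96² = 9216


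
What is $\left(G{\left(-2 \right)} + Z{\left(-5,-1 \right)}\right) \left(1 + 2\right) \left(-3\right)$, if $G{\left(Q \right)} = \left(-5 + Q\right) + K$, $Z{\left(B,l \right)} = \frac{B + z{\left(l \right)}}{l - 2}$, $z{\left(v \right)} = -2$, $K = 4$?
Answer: $6$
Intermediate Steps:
$Z{\left(B,l \right)} = \frac{-2 + B}{-2 + l}$ ($Z{\left(B,l \right)} = \frac{B - 2}{l - 2} = \frac{-2 + B}{-2 + l}$)
$G{\left(Q \right)} = -1 + Q$ ($G{\left(Q \right)} = \left(-5 + Q\right) + 4 = -1 + Q$)
$\left(G{\left(-2 \right)} + Z{\left(-5,-1 \right)}\right) \left(1 + 2\right) \left(-3\right) = \left(\left(-1 - 2\right) + \frac{-2 - 5}{-2 - 1}\right) \left(1 + 2\right) \left(-3\right) = \left(-3 + \frac{1}{-3} \left(-7\right)\right) 3 \left(-3\right) = \left(-3 - - \frac{7}{3}\right) \left(-9\right) = \left(-3 + \frac{7}{3}\right) \left(-9\right) = \left(- \frac{2}{3}\right) \left(-9\right) = 6$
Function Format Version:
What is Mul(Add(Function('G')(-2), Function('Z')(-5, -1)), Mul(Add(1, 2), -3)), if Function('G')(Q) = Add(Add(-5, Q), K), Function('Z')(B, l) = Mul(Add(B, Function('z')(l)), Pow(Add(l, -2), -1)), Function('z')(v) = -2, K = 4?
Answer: 6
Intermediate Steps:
Function('Z')(B, l) = Mul(Pow(Add(-2, l), -1), Add(-2, B)) (Function('Z')(B, l) = Mul(Add(B, -2), Pow(Add(l, -2), -1)) = Mul(Add(-2, B), Pow(Add(-2, l), -1)) = Mul(Pow(Add(-2, l), -1), Add(-2, B)))
Function('G')(Q) = Add(-1, Q) (Function('G')(Q) = Add(Add(-5, Q), 4) = Add(-1, Q))
Mul(Add(Function('G')(-2), Function('Z')(-5, -1)), Mul(Add(1, 2), -3)) = Mul(Add(Add(-1, -2), Mul(Pow(Add(-2, -1), -1), Add(-2, -5))), Mul(Add(1, 2), -3)) = Mul(Add(-3, Mul(Pow(-3, -1), -7)), Mul(3, -3)) = Mul(Add(-3, Mul(Rational(-1, 3), -7)), -9) = Mul(Add(-3, Rational(7, 3)), -9) = Mul(Rational(-2, 3), -9) = 6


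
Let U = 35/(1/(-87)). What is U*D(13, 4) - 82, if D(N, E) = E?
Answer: -12262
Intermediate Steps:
U = -3045 (U = 35/(-1/87) = 35*(-87) = -3045)
U*D(13, 4) - 82 = -3045*4 - 82 = -12180 - 82 = -12262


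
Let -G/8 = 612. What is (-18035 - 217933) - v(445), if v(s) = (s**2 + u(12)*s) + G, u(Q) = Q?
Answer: -434437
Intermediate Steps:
G = -4896 (G = -8*612 = -4896)
v(s) = -4896 + s**2 + 12*s (v(s) = (s**2 + 12*s) - 4896 = -4896 + s**2 + 12*s)
(-18035 - 217933) - v(445) = (-18035 - 217933) - (-4896 + 445**2 + 12*445) = -235968 - (-4896 + 198025 + 5340) = -235968 - 1*198469 = -235968 - 198469 = -434437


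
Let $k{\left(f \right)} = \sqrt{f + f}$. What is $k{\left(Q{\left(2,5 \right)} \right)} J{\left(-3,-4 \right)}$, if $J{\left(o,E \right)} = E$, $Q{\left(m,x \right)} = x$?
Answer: $- 4 \sqrt{10} \approx -12.649$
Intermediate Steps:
$k{\left(f \right)} = \sqrt{2} \sqrt{f}$ ($k{\left(f \right)} = \sqrt{2 f} = \sqrt{2} \sqrt{f}$)
$k{\left(Q{\left(2,5 \right)} \right)} J{\left(-3,-4 \right)} = \sqrt{2} \sqrt{5} \left(-4\right) = \sqrt{10} \left(-4\right) = - 4 \sqrt{10}$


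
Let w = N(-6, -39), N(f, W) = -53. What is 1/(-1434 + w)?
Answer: -1/1487 ≈ -0.00067249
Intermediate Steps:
w = -53
1/(-1434 + w) = 1/(-1434 - 53) = 1/(-1487) = -1/1487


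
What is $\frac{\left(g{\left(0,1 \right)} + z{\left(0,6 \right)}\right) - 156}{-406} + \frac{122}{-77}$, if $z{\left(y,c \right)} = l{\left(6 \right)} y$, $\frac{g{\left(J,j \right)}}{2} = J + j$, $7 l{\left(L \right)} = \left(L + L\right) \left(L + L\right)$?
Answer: $- \frac{2691}{2233} \approx -1.2051$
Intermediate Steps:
$l{\left(L \right)} = \frac{4 L^{2}}{7}$ ($l{\left(L \right)} = \frac{\left(L + L\right) \left(L + L\right)}{7} = \frac{2 L 2 L}{7} = \frac{4 L^{2}}{7}$)
$g{\left(J,j \right)} = 2 J + 2 j$ ($g{\left(J,j \right)} = 2 \left(J + j\right) = 2 J + 2 j$)
$z{\left(y,c \right)} = \frac{144 y}{7}$ ($z{\left(y,c \right)} = \frac{4 \cdot 6^{2}}{7} y = \frac{4}{7} \cdot 36 y = \frac{144 y}{7}$)
$\frac{\left(g{\left(0,1 \right)} + z{\left(0,6 \right)}\right) - 156}{-406} + \frac{122}{-77} = \frac{\left(\left(2 \cdot 0 + 2 \cdot 1\right) + \frac{144}{7} \cdot 0\right) - 156}{-406} + \frac{122}{-77} = \left(\left(\left(0 + 2\right) + 0\right) - 156\right) \left(- \frac{1}{406}\right) + 122 \left(- \frac{1}{77}\right) = \left(\left(2 + 0\right) - 156\right) \left(- \frac{1}{406}\right) - \frac{122}{77} = \left(2 - 156\right) \left(- \frac{1}{406}\right) - \frac{122}{77} = \left(-154\right) \left(- \frac{1}{406}\right) - \frac{122}{77} = \frac{11}{29} - \frac{122}{77} = - \frac{2691}{2233}$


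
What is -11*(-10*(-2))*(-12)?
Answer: 2640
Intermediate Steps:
-11*(-10*(-2))*(-12) = -220*(-12) = -11*(-240) = 2640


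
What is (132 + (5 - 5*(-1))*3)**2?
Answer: 26244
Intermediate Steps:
(132 + (5 - 5*(-1))*3)**2 = (132 + (5 + 5)*3)**2 = (132 + 10*3)**2 = (132 + 30)**2 = 162**2 = 26244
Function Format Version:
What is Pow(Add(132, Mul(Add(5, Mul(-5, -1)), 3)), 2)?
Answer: 26244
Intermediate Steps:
Pow(Add(132, Mul(Add(5, Mul(-5, -1)), 3)), 2) = Pow(Add(132, Mul(Add(5, 5), 3)), 2) = Pow(Add(132, Mul(10, 3)), 2) = Pow(Add(132, 30), 2) = Pow(162, 2) = 26244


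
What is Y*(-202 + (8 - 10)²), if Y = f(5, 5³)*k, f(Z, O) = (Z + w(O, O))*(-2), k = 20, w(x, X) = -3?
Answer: 15840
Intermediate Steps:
f(Z, O) = 6 - 2*Z (f(Z, O) = (Z - 3)*(-2) = (-3 + Z)*(-2) = 6 - 2*Z)
Y = -80 (Y = (6 - 2*5)*20 = (6 - 10)*20 = -4*20 = -80)
Y*(-202 + (8 - 10)²) = -80*(-202 + (8 - 10)²) = -80*(-202 + (-2)²) = -80*(-202 + 4) = -80*(-198) = 15840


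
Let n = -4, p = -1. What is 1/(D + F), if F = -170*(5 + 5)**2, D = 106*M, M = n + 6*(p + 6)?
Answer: -1/14244 ≈ -7.0205e-5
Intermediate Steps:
M = 26 (M = -4 + 6*(-1 + 6) = -4 + 6*5 = -4 + 30 = 26)
D = 2756 (D = 106*26 = 2756)
F = -17000 (F = -170*10**2 = -170*100 = -17000)
1/(D + F) = 1/(2756 - 17000) = 1/(-14244) = -1/14244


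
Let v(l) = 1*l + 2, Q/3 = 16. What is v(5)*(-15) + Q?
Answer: -57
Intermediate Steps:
Q = 48 (Q = 3*16 = 48)
v(l) = 2 + l (v(l) = l + 2 = 2 + l)
v(5)*(-15) + Q = (2 + 5)*(-15) + 48 = 7*(-15) + 48 = -105 + 48 = -57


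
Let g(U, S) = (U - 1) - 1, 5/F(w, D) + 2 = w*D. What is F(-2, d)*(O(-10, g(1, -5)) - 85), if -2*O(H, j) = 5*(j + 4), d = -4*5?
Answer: -925/76 ≈ -12.171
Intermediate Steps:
d = -20
F(w, D) = 5/(-2 + D*w) (F(w, D) = 5/(-2 + w*D) = 5/(-2 + D*w))
g(U, S) = -2 + U (g(U, S) = (-1 + U) - 1 = -2 + U)
O(H, j) = -10 - 5*j/2 (O(H, j) = -5*(j + 4)/2 = -5*(4 + j)/2 = -(20 + 5*j)/2 = -10 - 5*j/2)
F(-2, d)*(O(-10, g(1, -5)) - 85) = (5/(-2 - 20*(-2)))*((-10 - 5*(-2 + 1)/2) - 85) = (5/(-2 + 40))*((-10 - 5/2*(-1)) - 85) = (5/38)*((-10 + 5/2) - 85) = (5*(1/38))*(-15/2 - 85) = (5/38)*(-185/2) = -925/76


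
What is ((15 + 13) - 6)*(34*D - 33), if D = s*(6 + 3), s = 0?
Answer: -726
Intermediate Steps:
D = 0 (D = 0*(6 + 3) = 0*9 = 0)
((15 + 13) - 6)*(34*D - 33) = ((15 + 13) - 6)*(34*0 - 33) = (28 - 6)*(0 - 33) = 22*(-33) = -726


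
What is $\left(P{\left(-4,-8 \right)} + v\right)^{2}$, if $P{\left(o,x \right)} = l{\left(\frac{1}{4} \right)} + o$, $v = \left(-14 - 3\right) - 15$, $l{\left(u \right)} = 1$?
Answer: $1225$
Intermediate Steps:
$v = -32$ ($v = -17 - 15 = -32$)
$P{\left(o,x \right)} = 1 + o$
$\left(P{\left(-4,-8 \right)} + v\right)^{2} = \left(\left(1 - 4\right) - 32\right)^{2} = \left(-3 - 32\right)^{2} = \left(-35\right)^{2} = 1225$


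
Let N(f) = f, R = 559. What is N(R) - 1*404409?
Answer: -403850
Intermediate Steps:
N(R) - 1*404409 = 559 - 1*404409 = 559 - 404409 = -403850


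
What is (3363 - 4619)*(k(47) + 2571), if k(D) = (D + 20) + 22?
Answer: -3340960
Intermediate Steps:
k(D) = 42 + D (k(D) = (20 + D) + 22 = 42 + D)
(3363 - 4619)*(k(47) + 2571) = (3363 - 4619)*((42 + 47) + 2571) = -1256*(89 + 2571) = -1256*2660 = -3340960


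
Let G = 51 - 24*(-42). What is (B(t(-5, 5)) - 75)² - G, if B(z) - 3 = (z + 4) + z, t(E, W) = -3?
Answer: 4417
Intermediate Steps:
B(z) = 7 + 2*z (B(z) = 3 + ((z + 4) + z) = 3 + ((4 + z) + z) = 3 + (4 + 2*z) = 7 + 2*z)
G = 1059 (G = 51 + 1008 = 1059)
(B(t(-5, 5)) - 75)² - G = ((7 + 2*(-3)) - 75)² - 1*1059 = ((7 - 6) - 75)² - 1059 = (1 - 75)² - 1059 = (-74)² - 1059 = 5476 - 1059 = 4417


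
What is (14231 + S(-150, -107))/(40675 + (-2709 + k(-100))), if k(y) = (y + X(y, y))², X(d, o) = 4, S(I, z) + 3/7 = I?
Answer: 49282/165137 ≈ 0.29843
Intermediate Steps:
S(I, z) = -3/7 + I
k(y) = (4 + y)² (k(y) = (y + 4)² = (4 + y)²)
(14231 + S(-150, -107))/(40675 + (-2709 + k(-100))) = (14231 + (-3/7 - 150))/(40675 + (-2709 + (4 - 100)²)) = (14231 - 1053/7)/(40675 + (-2709 + (-96)²)) = 98564/(7*(40675 + (-2709 + 9216))) = 98564/(7*(40675 + 6507)) = (98564/7)/47182 = (98564/7)*(1/47182) = 49282/165137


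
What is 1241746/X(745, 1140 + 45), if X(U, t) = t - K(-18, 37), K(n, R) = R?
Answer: 620873/574 ≈ 1081.7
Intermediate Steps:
X(U, t) = -37 + t (X(U, t) = t - 1*37 = t - 37 = -37 + t)
1241746/X(745, 1140 + 45) = 1241746/(-37 + (1140 + 45)) = 1241746/(-37 + 1185) = 1241746/1148 = 1241746*(1/1148) = 620873/574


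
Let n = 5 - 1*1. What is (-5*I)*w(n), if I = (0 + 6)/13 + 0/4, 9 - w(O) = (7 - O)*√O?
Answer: -90/13 ≈ -6.9231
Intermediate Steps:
n = 4 (n = 5 - 1 = 4)
w(O) = 9 - √O*(7 - O) (w(O) = 9 - (7 - O)*√O = 9 - √O*(7 - O))
I = 6/13 (I = 6*(1/13) + 0*(¼) = 6/13 + 0 = 6/13 ≈ 0.46154)
(-5*I)*w(n) = (-5*6/13)*(9 + 4^(3/2) - 7*√4) = -30*(9 + 8 - 7*2)/13 = -30*(9 + 8 - 14)/13 = -30/13*3 = -90/13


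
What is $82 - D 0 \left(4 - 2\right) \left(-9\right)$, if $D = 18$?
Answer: $82$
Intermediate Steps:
$82 - D 0 \left(4 - 2\right) \left(-9\right) = 82 - 18 \cdot 0 \left(4 - 2\right) \left(-9\right) = 82 - 18 \cdot 0 \cdot 2 \left(-9\right) = 82 - 18 \cdot 0 \left(-9\right) = 82 - 0 \left(-9\right) = 82 - 0 = 82 + 0 = 82$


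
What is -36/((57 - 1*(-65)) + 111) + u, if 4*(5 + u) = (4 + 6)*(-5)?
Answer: -8227/466 ≈ -17.655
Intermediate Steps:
u = -35/2 (u = -5 + ((4 + 6)*(-5))/4 = -5 + (10*(-5))/4 = -5 + (1/4)*(-50) = -5 - 25/2 = -35/2 ≈ -17.500)
-36/((57 - 1*(-65)) + 111) + u = -36/((57 - 1*(-65)) + 111) - 35/2 = -36/((57 + 65) + 111) - 35/2 = -36/(122 + 111) - 35/2 = -36/233 - 35/2 = -8227/466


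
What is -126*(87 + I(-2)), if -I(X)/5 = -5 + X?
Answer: -15372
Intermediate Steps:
I(X) = 25 - 5*X (I(X) = -5*(-5 + X) = 25 - 5*X)
-126*(87 + I(-2)) = -126*(87 + (25 - 5*(-2))) = -126*(87 + (25 + 10)) = -126*(87 + 35) = -126*122 = -15372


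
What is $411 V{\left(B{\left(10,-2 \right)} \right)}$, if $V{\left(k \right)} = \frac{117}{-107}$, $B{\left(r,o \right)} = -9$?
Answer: $- \frac{48087}{107} \approx -449.41$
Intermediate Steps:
$V{\left(k \right)} = - \frac{117}{107}$ ($V{\left(k \right)} = 117 \left(- \frac{1}{107}\right) = - \frac{117}{107}$)
$411 V{\left(B{\left(10,-2 \right)} \right)} = 411 \left(- \frac{117}{107}\right) = - \frac{48087}{107}$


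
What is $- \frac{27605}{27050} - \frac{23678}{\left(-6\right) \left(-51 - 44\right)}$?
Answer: $- \frac{2624899}{61674} \approx -42.561$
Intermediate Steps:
$- \frac{27605}{27050} - \frac{23678}{\left(-6\right) \left(-51 - 44\right)} = \left(-27605\right) \frac{1}{27050} - \frac{23678}{\left(-6\right) \left(-95\right)} = - \frac{5521}{5410} - \frac{23678}{570} = - \frac{5521}{5410} - \frac{11839}{285} = - \frac{2624899}{61674}$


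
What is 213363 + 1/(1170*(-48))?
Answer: 11982466079/56160 ≈ 2.1336e+5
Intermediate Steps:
213363 + 1/(1170*(-48)) = 213363 + 1/(-56160) = 213363 - 1/56160 = 11982466079/56160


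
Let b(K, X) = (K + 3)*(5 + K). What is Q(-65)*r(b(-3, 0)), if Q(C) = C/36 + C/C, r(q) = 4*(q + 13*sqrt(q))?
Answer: 0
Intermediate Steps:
b(K, X) = (3 + K)*(5 + K)
r(q) = 4*q + 52*sqrt(q)
Q(C) = 1 + C/36 (Q(C) = C*(1/36) + 1 = C/36 + 1 = 1 + C/36)
Q(-65)*r(b(-3, 0)) = (1 + (1/36)*(-65))*(4*(15 + (-3)**2 + 8*(-3)) + 52*sqrt(15 + (-3)**2 + 8*(-3))) = (1 - 65/36)*(4*(15 + 9 - 24) + 52*sqrt(15 + 9 - 24)) = -29*(4*0 + 52*sqrt(0))/36 = -29*(0 + 52*0)/36 = -29*(0 + 0)/36 = -29/36*0 = 0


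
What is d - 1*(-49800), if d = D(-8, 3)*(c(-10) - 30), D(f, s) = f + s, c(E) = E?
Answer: 50000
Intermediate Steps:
d = 200 (d = (-8 + 3)*(-10 - 30) = -5*(-40) = 200)
d - 1*(-49800) = 200 - 1*(-49800) = 200 + 49800 = 50000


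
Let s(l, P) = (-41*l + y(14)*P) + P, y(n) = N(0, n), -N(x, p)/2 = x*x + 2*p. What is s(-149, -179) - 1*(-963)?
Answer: 16917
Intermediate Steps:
N(x, p) = -4*p - 2*x² (N(x, p) = -2*(x*x + 2*p) = -2*(x² + 2*p) = -4*p - 2*x²)
y(n) = -4*n (y(n) = -4*n - 2*0² = -4*n - 2*0 = -4*n + 0 = -4*n)
s(l, P) = -55*P - 41*l (s(l, P) = (-41*l + (-4*14)*P) + P = (-41*l - 56*P) + P = (-56*P - 41*l) + P = -55*P - 41*l)
s(-149, -179) - 1*(-963) = (-55*(-179) - 41*(-149)) - 1*(-963) = (9845 + 6109) + 963 = 15954 + 963 = 16917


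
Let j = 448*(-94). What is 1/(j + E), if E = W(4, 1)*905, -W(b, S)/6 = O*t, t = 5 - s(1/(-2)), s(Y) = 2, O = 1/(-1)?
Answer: -1/25822 ≈ -3.8727e-5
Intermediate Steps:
O = -1
t = 3 (t = 5 - 1*2 = 5 - 2 = 3)
j = -42112
W(b, S) = 18 (W(b, S) = -(-6)*3 = -6*(-3) = 18)
E = 16290 (E = 18*905 = 16290)
1/(j + E) = 1/(-42112 + 16290) = 1/(-25822) = -1/25822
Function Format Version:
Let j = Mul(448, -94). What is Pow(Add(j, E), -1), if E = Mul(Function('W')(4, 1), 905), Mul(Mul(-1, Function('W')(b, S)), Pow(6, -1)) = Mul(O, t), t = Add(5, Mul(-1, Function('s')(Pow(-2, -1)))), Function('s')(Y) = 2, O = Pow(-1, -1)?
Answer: Rational(-1, 25822) ≈ -3.8727e-5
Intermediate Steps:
O = -1
t = 3 (t = Add(5, Mul(-1, 2)) = Add(5, -2) = 3)
j = -42112
Function('W')(b, S) = 18 (Function('W')(b, S) = Mul(-6, Mul(-1, 3)) = Mul(-6, -3) = 18)
E = 16290 (E = Mul(18, 905) = 16290)
Pow(Add(j, E), -1) = Pow(Add(-42112, 16290), -1) = Pow(-25822, -1) = Rational(-1, 25822)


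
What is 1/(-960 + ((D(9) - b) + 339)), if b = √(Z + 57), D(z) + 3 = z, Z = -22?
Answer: -123/75638 + √35/378190 ≈ -0.0016105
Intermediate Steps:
D(z) = -3 + z
b = √35 (b = √(-22 + 57) = √35 ≈ 5.9161)
1/(-960 + ((D(9) - b) + 339)) = 1/(-960 + (((-3 + 9) - √35) + 339)) = 1/(-960 + ((6 - √35) + 339)) = 1/(-960 + (345 - √35)) = 1/(-615 - √35)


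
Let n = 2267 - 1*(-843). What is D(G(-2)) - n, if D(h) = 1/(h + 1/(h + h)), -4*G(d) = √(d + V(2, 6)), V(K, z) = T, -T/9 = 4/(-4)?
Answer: -3110 - 4*√7/15 ≈ -3110.7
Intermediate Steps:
T = 9 (T = -36/(-4) = -36*(-1)/4 = -9*(-1) = 9)
V(K, z) = 9
G(d) = -√(9 + d)/4 (G(d) = -√(d + 9)/4 = -√(9 + d)/4)
n = 3110 (n = 2267 + 843 = 3110)
D(h) = 1/(h + 1/(2*h))
D(G(-2)) - n = 2*(-√(9 - 2)/4)/(1 + 2*(-√(9 - 2)/4)²) - 1*3110 = 2*(-√7/4)/(1 + 2*(-√7/4)²) - 3110 = 2*(-√7/4)/(1 + 2*(7/16)) - 3110 = 2*(-√7/4)/(1 + 7/8) - 3110 = 2*(-√7/4)/(15/8) - 3110 = 2*(-√7/4)*(8/15) - 3110 = -4*√7/15 - 3110 = -3110 - 4*√7/15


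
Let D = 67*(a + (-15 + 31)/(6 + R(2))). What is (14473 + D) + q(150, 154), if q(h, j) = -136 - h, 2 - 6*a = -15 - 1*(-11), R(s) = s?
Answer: 14388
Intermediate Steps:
a = 1 (a = 1/3 - (-15 - 1*(-11))/6 = 1/3 - (-15 + 11)/6 = 1/3 - 1/6*(-4) = 1/3 + 2/3 = 1)
D = 201 (D = 67*(1 + (-15 + 31)/(6 + 2)) = 67*(1 + 16/8) = 67*(1 + 16*(1/8)) = 67*(1 + 2) = 67*3 = 201)
(14473 + D) + q(150, 154) = (14473 + 201) + (-136 - 1*150) = 14674 + (-136 - 150) = 14674 - 286 = 14388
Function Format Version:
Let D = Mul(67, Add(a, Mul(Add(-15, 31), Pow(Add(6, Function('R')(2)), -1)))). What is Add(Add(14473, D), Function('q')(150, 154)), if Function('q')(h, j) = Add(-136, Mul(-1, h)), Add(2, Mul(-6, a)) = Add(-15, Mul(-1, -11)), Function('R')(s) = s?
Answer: 14388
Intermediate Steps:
a = 1 (a = Add(Rational(1, 3), Mul(Rational(-1, 6), Add(-15, Mul(-1, -11)))) = Add(Rational(1, 3), Mul(Rational(-1, 6), Add(-15, 11))) = Add(Rational(1, 3), Mul(Rational(-1, 6), -4)) = Add(Rational(1, 3), Rational(2, 3)) = 1)
D = 201 (D = Mul(67, Add(1, Mul(Add(-15, 31), Pow(Add(6, 2), -1)))) = Mul(67, Add(1, Mul(16, Pow(8, -1)))) = Mul(67, Add(1, Mul(16, Rational(1, 8)))) = Mul(67, Add(1, 2)) = Mul(67, 3) = 201)
Add(Add(14473, D), Function('q')(150, 154)) = Add(Add(14473, 201), Add(-136, Mul(-1, 150))) = Add(14674, Add(-136, -150)) = Add(14674, -286) = 14388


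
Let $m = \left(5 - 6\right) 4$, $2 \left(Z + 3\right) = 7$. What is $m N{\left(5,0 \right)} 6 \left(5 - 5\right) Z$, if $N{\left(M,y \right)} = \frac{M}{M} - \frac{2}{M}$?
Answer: $0$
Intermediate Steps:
$Z = \frac{1}{2}$ ($Z = -3 + \frac{1}{2} \cdot 7 = -3 + \frac{7}{2} = \frac{1}{2} \approx 0.5$)
$N{\left(M,y \right)} = 1 - \frac{2}{M}$
$m = -4$ ($m = \left(-1\right) 4 = -4$)
$m N{\left(5,0 \right)} 6 \left(5 - 5\right) Z = - 4 \frac{-2 + 5}{5} \cdot 6 \left(5 - 5\right) \frac{1}{2} = - 4 \cdot \frac{1}{5} \cdot 3 \cdot 6 \cdot 0 \cdot \frac{1}{2} = - 4 \cdot \frac{3}{5} \cdot 0 \cdot \frac{1}{2} = - 4 \cdot 0 \cdot \frac{1}{2} = \left(-4\right) 0 = 0$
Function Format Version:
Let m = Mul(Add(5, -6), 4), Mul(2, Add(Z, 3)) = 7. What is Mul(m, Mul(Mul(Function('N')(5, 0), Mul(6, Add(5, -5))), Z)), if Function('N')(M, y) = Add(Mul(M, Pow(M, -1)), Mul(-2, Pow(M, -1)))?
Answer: 0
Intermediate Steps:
Z = Rational(1, 2) (Z = Add(-3, Mul(Rational(1, 2), 7)) = Add(-3, Rational(7, 2)) = Rational(1, 2) ≈ 0.50000)
Function('N')(M, y) = Add(1, Mul(-2, Pow(M, -1)))
m = -4 (m = Mul(-1, 4) = -4)
Mul(m, Mul(Mul(Function('N')(5, 0), Mul(6, Add(5, -5))), Z)) = Mul(-4, Mul(Mul(Mul(Pow(5, -1), Add(-2, 5)), Mul(6, Add(5, -5))), Rational(1, 2))) = Mul(-4, Mul(Mul(Mul(Rational(1, 5), 3), Mul(6, 0)), Rational(1, 2))) = Mul(-4, Mul(Mul(Rational(3, 5), 0), Rational(1, 2))) = Mul(-4, Mul(0, Rational(1, 2))) = Mul(-4, 0) = 0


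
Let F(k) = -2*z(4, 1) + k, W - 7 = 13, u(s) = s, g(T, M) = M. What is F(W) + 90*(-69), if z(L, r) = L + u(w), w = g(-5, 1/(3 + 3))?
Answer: -18595/3 ≈ -6198.3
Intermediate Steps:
w = ⅙ (w = 1/(3 + 3) = 1/6 = ⅙ ≈ 0.16667)
z(L, r) = ⅙ + L (z(L, r) = L + ⅙ = ⅙ + L)
W = 20 (W = 7 + 13 = 20)
F(k) = -25/3 + k (F(k) = -2*(⅙ + 4) + k = -2*25/6 + k = -25/3 + k)
F(W) + 90*(-69) = (-25/3 + 20) + 90*(-69) = 35/3 - 6210 = -18595/3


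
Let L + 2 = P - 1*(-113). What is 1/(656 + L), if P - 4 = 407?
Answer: 1/1178 ≈ 0.00084890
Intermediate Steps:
P = 411 (P = 4 + 407 = 411)
L = 522 (L = -2 + (411 - 1*(-113)) = -2 + (411 + 113) = -2 + 524 = 522)
1/(656 + L) = 1/(656 + 522) = 1/1178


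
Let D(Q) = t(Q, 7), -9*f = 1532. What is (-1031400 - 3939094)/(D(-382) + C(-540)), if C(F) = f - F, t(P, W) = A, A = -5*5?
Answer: -44734446/3103 ≈ -14417.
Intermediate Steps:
f = -1532/9 (f = -⅑*1532 = -1532/9 ≈ -170.22)
A = -25
t(P, W) = -25
D(Q) = -25
C(F) = -1532/9 - F
(-1031400 - 3939094)/(D(-382) + C(-540)) = (-1031400 - 3939094)/(-25 + (-1532/9 - 1*(-540))) = -4970494/(-25 + (-1532/9 + 540)) = -4970494/(-25 + 3328/9) = -4970494/3103/9 = -4970494*9/3103 = -44734446/3103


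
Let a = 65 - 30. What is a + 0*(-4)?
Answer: 35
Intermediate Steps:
a = 35
a + 0*(-4) = 35 + 0*(-4) = 35 + 0 = 35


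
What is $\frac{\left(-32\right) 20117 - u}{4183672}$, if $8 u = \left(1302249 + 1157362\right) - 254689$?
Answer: $- \frac{3677437}{16734688} \approx -0.21975$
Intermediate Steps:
$u = \frac{1102461}{4}$ ($u = \frac{\left(1302249 + 1157362\right) - 254689}{8} = \frac{2459611 - 254689}{8} = \frac{1}{8} \cdot 2204922 = \frac{1102461}{4} \approx 2.7562 \cdot 10^{5}$)
$\frac{\left(-32\right) 20117 - u}{4183672} = \frac{\left(-32\right) 20117 - \frac{1102461}{4}}{4183672} = \left(-643744 - \frac{1102461}{4}\right) \frac{1}{4183672} = \left(- \frac{3677437}{4}\right) \frac{1}{4183672} = - \frac{3677437}{16734688}$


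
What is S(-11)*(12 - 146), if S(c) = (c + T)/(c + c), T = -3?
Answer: -938/11 ≈ -85.273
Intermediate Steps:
S(c) = (-3 + c)/(2*c) (S(c) = (c - 3)/(c + c) = (-3 + c)/((2*c)) = (-3 + c)*(1/(2*c)) = (-3 + c)/(2*c))
S(-11)*(12 - 146) = ((½)*(-3 - 11)/(-11))*(12 - 146) = ((½)*(-1/11)*(-14))*(-134) = (7/11)*(-134) = -938/11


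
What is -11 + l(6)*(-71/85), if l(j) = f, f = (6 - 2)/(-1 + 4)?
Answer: -3089/255 ≈ -12.114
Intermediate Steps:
f = 4/3 ≈ 1.3333
l(j) = 4/3
-11 + l(6)*(-71/85) = -11 + 4*(-71/85)/3 = -11 + 4*(-71*1/85)/3 = -11 + (4/3)*(-71/85) = -11 - 284/255 = -3089/255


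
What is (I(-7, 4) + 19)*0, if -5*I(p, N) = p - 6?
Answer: 0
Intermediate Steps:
I(p, N) = 6/5 - p/5 (I(p, N) = -(p - 6)/5 = -(-6 + p)/5 = 6/5 - p/5)
(I(-7, 4) + 19)*0 = ((6/5 - ⅕*(-7)) + 19)*0 = ((6/5 + 7/5) + 19)*0 = (13/5 + 19)*0 = (108/5)*0 = 0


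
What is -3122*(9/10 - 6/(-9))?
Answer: -73367/15 ≈ -4891.1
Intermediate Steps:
-3122*(9/10 - 6/(-9)) = -3122*(9*(1/10) - 6*(-1/9)) = -3122*(9/10 + 2/3) = -3122*47/30 = -73367/15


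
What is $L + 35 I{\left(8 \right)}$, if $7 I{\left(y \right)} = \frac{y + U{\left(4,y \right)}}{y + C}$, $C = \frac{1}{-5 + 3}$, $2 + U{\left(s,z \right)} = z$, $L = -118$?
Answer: $- \frac{326}{3} \approx -108.67$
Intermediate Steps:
$U{\left(s,z \right)} = -2 + z$
$C = - \frac{1}{2}$ ($C = \frac{1}{-2} = - \frac{1}{2} \approx -0.5$)
$I{\left(y \right)} = \frac{-2 + 2 y}{7 \left(- \frac{1}{2} + y\right)}$ ($I{\left(y \right)} = \frac{\left(y + \left(-2 + y\right)\right) \frac{1}{y - \frac{1}{2}}}{7} = \frac{\left(-2 + 2 y\right) \frac{1}{- \frac{1}{2} + y}}{7} = \frac{\frac{1}{- \frac{1}{2} + y} \left(-2 + 2 y\right)}{7} = \frac{-2 + 2 y}{7 \left(- \frac{1}{2} + y\right)}$)
$L + 35 I{\left(8 \right)} = -118 + 35 \frac{4 \left(-1 + 8\right)}{7 \left(-1 + 2 \cdot 8\right)} = -118 + 35 \cdot \frac{4}{7} \frac{1}{-1 + 16} \cdot 7 = -118 + 35 \cdot \frac{4}{7} \cdot \frac{1}{15} \cdot 7 = -118 + 35 \cdot \frac{4}{15} = -118 + \frac{28}{3} = - \frac{326}{3}$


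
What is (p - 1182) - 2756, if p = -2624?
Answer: -6562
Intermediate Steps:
(p - 1182) - 2756 = (-2624 - 1182) - 2756 = -3806 - 2756 = -6562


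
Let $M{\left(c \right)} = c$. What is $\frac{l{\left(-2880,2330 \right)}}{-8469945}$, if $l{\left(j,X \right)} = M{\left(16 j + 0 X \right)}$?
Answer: $\frac{1024}{188221} \approx 0.0054404$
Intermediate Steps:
$l{\left(j,X \right)} = 16 j$ ($l{\left(j,X \right)} = 16 j + 0 X = 16 j + 0 = 16 j$)
$\frac{l{\left(-2880,2330 \right)}}{-8469945} = \frac{16 \left(-2880\right)}{-8469945} = \left(-46080\right) \left(- \frac{1}{8469945}\right) = \frac{1024}{188221}$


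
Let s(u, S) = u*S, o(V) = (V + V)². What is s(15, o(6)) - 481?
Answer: 1679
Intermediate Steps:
o(V) = 4*V² (o(V) = (2*V)² = 4*V²)
s(u, S) = S*u
s(15, o(6)) - 481 = (4*6²)*15 - 481 = (4*36)*15 - 481 = 144*15 - 481 = 2160 - 481 = 1679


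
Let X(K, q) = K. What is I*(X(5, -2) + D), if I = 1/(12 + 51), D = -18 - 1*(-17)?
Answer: 4/63 ≈ 0.063492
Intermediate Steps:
D = -1 (D = -18 + 17 = -1)
I = 1/63 ≈ 0.015873
I*(X(5, -2) + D) = (5 - 1)/63 = (1/63)*4 = 4/63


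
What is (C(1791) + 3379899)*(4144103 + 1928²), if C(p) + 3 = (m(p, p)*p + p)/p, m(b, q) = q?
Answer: 26584419912456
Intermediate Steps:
C(p) = -3 + (p + p²)/p (C(p) = -3 + (p*p + p)/p = -3 + (p² + p)/p = -3 + (p + p²)/p)
(C(1791) + 3379899)*(4144103 + 1928²) = ((-2 + 1791) + 3379899)*(4144103 + 1928²) = (1789 + 3379899)*(4144103 + 3717184) = 3381688*7861287 = 26584419912456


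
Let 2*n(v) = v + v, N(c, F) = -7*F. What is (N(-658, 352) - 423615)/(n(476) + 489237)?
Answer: -426079/489713 ≈ -0.87006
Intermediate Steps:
n(v) = v (n(v) = (v + v)/2 = (2*v)/2 = v)
(N(-658, 352) - 423615)/(n(476) + 489237) = (-7*352 - 423615)/(476 + 489237) = (-2464 - 423615)/489713 = -426079*1/489713 = -426079/489713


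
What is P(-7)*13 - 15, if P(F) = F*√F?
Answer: -15 - 91*I*√7 ≈ -15.0 - 240.76*I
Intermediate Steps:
P(F) = F^(3/2)
P(-7)*13 - 15 = (-7)^(3/2)*13 - 15 = -7*I*√7*13 - 15 = -91*I*√7 - 15 = -15 - 91*I*√7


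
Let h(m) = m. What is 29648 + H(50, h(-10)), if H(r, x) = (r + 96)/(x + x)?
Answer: 296407/10 ≈ 29641.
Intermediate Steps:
H(r, x) = (96 + r)/(2*x) (H(r, x) = (96 + r)/((2*x)) = (96 + r)*(1/(2*x)) = (96 + r)/(2*x))
29648 + H(50, h(-10)) = 29648 + (½)*(96 + 50)/(-10) = 29648 + (½)*(-⅒)*146 = 29648 - 73/10 = 296407/10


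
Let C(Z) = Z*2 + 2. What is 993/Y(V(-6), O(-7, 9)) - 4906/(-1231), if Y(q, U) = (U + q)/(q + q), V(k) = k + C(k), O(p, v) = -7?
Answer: 39229094/28313 ≈ 1385.6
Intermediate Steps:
C(Z) = 2 + 2*Z (C(Z) = 2*Z + 2 = 2 + 2*Z)
V(k) = 2 + 3*k (V(k) = k + (2 + 2*k) = 2 + 3*k)
Y(q, U) = (U + q)/(2*q) (Y(q, U) = (U + q)/((2*q)) = (U + q)*(1/(2*q)) = (U + q)/(2*q))
993/Y(V(-6), O(-7, 9)) - 4906/(-1231) = 993/(((-7 + (2 + 3*(-6)))/(2*(2 + 3*(-6))))) - 4906/(-1231) = 993/(((-7 + (2 - 18))/(2*(2 - 18)))) - 4906*(-1/1231) = 993/(((½)*(-7 - 16)/(-16))) + 4906/1231 = 993/(((½)*(-1/16)*(-23))) + 4906/1231 = 993/(23/32) + 4906/1231 = 993*(32/23) + 4906/1231 = 31776/23 + 4906/1231 = 39229094/28313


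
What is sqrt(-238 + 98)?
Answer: 2*I*sqrt(35) ≈ 11.832*I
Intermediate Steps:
sqrt(-238 + 98) = sqrt(-140) = 2*I*sqrt(35)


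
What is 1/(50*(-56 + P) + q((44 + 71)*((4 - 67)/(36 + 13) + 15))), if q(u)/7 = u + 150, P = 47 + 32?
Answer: 1/13240 ≈ 7.5529e-5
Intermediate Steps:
P = 79
q(u) = 1050 + 7*u (q(u) = 7*(u + 150) = 7*(150 + u) = 1050 + 7*u)
1/(50*(-56 + P) + q((44 + 71)*((4 - 67)/(36 + 13) + 15))) = 1/(50*(-56 + 79) + (1050 + 7*((44 + 71)*((4 - 67)/(36 + 13) + 15)))) = 1/(50*23 + (1050 + 7*(115*(-63/49 + 15)))) = 1/(1150 + (1050 + 7*(115*(-63*1/49 + 15)))) = 1/(1150 + (1050 + 7*(115*(-9/7 + 15)))) = 1/(1150 + (1050 + 7*(115*(96/7)))) = 1/(1150 + (1050 + 7*(11040/7))) = 1/(1150 + (1050 + 11040)) = 1/(1150 + 12090) = 1/13240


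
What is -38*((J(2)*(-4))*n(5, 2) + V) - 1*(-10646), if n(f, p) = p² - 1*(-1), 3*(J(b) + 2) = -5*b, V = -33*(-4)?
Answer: 4730/3 ≈ 1576.7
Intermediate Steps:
V = 132
J(b) = -2 - 5*b/3 (J(b) = -2 + (-5*b)/3 = -2 - 5*b/3)
n(f, p) = 1 + p² (n(f, p) = p² + 1 = 1 + p²)
-38*((J(2)*(-4))*n(5, 2) + V) - 1*(-10646) = -38*(((-2 - 5/3*2)*(-4))*(1 + 2²) + 132) - 1*(-10646) = -38*(((-2 - 10/3)*(-4))*(1 + 4) + 132) + 10646 = -38*(-16/3*(-4)*5 + 132) + 10646 = -38*((64/3)*5 + 132) + 10646 = -38*(320/3 + 132) + 10646 = -38*716/3 + 10646 = -27208/3 + 10646 = 4730/3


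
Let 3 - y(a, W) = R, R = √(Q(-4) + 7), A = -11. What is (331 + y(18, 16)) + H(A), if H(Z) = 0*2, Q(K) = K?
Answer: 334 - √3 ≈ 332.27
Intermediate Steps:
H(Z) = 0
R = √3 (R = √(-4 + 7) = √3 ≈ 1.7320)
y(a, W) = 3 - √3
(331 + y(18, 16)) + H(A) = (331 + (3 - √3)) + 0 = (334 - √3) + 0 = 334 - √3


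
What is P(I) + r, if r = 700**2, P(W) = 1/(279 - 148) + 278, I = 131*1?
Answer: 64226419/131 ≈ 4.9028e+5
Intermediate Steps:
I = 131
P(W) = 36419/131 (P(W) = 1/131 + 278 = 36419/131)
r = 490000
P(I) + r = 36419/131 + 490000 = 64226419/131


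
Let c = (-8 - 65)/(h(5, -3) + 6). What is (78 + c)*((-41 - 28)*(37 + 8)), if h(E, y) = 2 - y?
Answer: -2437425/11 ≈ -2.2158e+5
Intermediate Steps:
c = -73/11 (c = (-8 - 65)/((2 - 1*(-3)) + 6) = -73/((2 + 3) + 6) = -73/(5 + 6) = -73/11 ≈ -6.6364)
(78 + c)*((-41 - 28)*(37 + 8)) = (78 - 73/11)*((-41 - 28)*(37 + 8)) = 785*(-69*45)/11 = (785/11)*(-3105) = -2437425/11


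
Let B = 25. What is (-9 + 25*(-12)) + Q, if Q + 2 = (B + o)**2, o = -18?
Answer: -262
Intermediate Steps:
Q = 47 (Q = -2 + (25 - 18)**2 = -2 + 7**2 = -2 + 49 = 47)
(-9 + 25*(-12)) + Q = (-9 + 25*(-12)) + 47 = (-9 - 300) + 47 = -309 + 47 = -262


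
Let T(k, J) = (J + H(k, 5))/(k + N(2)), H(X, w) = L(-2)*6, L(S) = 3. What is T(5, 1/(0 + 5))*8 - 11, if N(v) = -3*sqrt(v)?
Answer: 93 + 312*sqrt(2)/5 ≈ 181.25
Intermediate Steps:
H(X, w) = 18 (H(X, w) = 3*6 = 18)
T(k, J) = (18 + J)/(k - 3*sqrt(2)) (T(k, J) = (J + 18)/(k - 3*sqrt(2)) = (18 + J)/(k - 3*sqrt(2)))
T(5, 1/(0 + 5))*8 - 11 = ((18 + 1/(0 + 5))/(5 - 3*sqrt(2)))*8 - 11 = ((18 + 1/5)/(5 - 3*sqrt(2)))*8 - 11 = ((91/5)/(5 - 3*sqrt(2)))*8 - 11 = (91/(5*(5 - 3*sqrt(2))))*8 - 11 = 728/(5*(5 - 3*sqrt(2))) - 11 = -11 + 728/(5*(5 - 3*sqrt(2)))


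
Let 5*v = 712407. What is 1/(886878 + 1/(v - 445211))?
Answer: 1513648/1342421110939 ≈ 1.1276e-6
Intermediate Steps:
v = 712407/5 (v = (1/5)*712407 = 712407/5 ≈ 1.4248e+5)
1/(886878 + 1/(v - 445211)) = 1/(886878 + 1/(712407/5 - 445211)) = 1/(886878 + 1/(-1513648/5)) = 1/(886878 - 5/1513648) = 1/(1342421110939/1513648) = 1513648/1342421110939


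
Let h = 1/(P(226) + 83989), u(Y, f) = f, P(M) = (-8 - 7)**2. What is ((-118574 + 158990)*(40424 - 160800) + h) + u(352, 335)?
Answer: -409710885645333/84214 ≈ -4.8651e+9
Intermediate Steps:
P(M) = 225 (P(M) = (-15)**2 = 225)
h = 1/84214 (h = 1/(225 + 83989) = 1/84214 ≈ 1.1875e-5)
((-118574 + 158990)*(40424 - 160800) + h) + u(352, 335) = ((-118574 + 158990)*(40424 - 160800) + 1/84214) + 335 = (40416*(-120376) + 1/84214) + 335 = (-4865116416 + 1/84214) + 335 = -409710913857023/84214 + 335 = -409710885645333/84214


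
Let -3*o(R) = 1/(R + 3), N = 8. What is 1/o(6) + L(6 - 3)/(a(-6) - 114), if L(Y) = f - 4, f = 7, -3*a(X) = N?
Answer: -9459/350 ≈ -27.026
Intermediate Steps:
a(X) = -8/3 (a(X) = -⅓*8 = -8/3)
L(Y) = 3 (L(Y) = 7 - 4 = 3)
o(R) = -1/(3*(3 + R)) (o(R) = -1/(3*(R + 3)) = -1/(3*(3 + R)))
1/o(6) + L(6 - 3)/(a(-6) - 114) = 1/(-1/(9 + 3*6)) + 3/(-8/3 - 114) = 1/(-1/(9 + 18)) + 3/(-350/3) = 1/(-1/27) + 3*(-3/350) = 1/(-1*1/27) - 9/350 = 1/(-1/27) - 9/350 = -27 - 9/350 = -9459/350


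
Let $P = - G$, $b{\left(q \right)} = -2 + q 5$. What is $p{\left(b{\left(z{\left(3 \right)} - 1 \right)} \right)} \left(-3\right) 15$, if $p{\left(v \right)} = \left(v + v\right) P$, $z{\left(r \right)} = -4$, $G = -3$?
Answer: $7290$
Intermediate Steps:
$b{\left(q \right)} = -2 + 5 q$
$P = 3$ ($P = \left(-1\right) \left(-3\right) = 3$)
$p{\left(v \right)} = 6 v$ ($p{\left(v \right)} = \left(v + v\right) 3 = 2 v 3 = 6 v$)
$p{\left(b{\left(z{\left(3 \right)} - 1 \right)} \right)} \left(-3\right) 15 = 6 \left(-2 + 5 \left(-4 - 1\right)\right) \left(-3\right) 15 = 6 \left(-2 + 5 \left(-5\right)\right) \left(-3\right) 15 = 6 \left(-2 - 25\right) \left(-3\right) 15 = 6 \left(-27\right) \left(-3\right) 15 = \left(-162\right) \left(-3\right) 15 = 486 \cdot 15 = 7290$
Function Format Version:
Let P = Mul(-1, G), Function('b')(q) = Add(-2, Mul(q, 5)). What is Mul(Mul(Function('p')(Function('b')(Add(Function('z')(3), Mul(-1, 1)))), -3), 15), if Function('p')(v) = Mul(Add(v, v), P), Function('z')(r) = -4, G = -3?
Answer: 7290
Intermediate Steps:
Function('b')(q) = Add(-2, Mul(5, q))
P = 3 (P = Mul(-1, -3) = 3)
Function('p')(v) = Mul(6, v) (Function('p')(v) = Mul(Add(v, v), 3) = Mul(Mul(2, v), 3) = Mul(6, v))
Mul(Mul(Function('p')(Function('b')(Add(Function('z')(3), Mul(-1, 1)))), -3), 15) = Mul(Mul(Mul(6, Add(-2, Mul(5, Add(-4, Mul(-1, 1))))), -3), 15) = Mul(Mul(Mul(6, Add(-2, Mul(5, Add(-4, -1)))), -3), 15) = Mul(Mul(Mul(6, Add(-2, Mul(5, -5))), -3), 15) = Mul(Mul(Mul(6, Add(-2, -25)), -3), 15) = Mul(Mul(Mul(6, -27), -3), 15) = Mul(Mul(-162, -3), 15) = Mul(486, 15) = 7290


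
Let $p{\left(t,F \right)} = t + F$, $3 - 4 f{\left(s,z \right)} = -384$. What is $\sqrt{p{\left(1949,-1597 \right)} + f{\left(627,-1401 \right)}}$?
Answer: $\frac{\sqrt{1795}}{2} \approx 21.184$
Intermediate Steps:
$f{\left(s,z \right)} = \frac{387}{4}$ ($f{\left(s,z \right)} = \frac{3}{4} - -96 = \frac{3}{4} + 96 = \frac{387}{4}$)
$p{\left(t,F \right)} = F + t$
$\sqrt{p{\left(1949,-1597 \right)} + f{\left(627,-1401 \right)}} = \sqrt{\left(-1597 + 1949\right) + \frac{387}{4}} = \sqrt{352 + \frac{387}{4}} = \sqrt{\frac{1795}{4}} = \frac{\sqrt{1795}}{2}$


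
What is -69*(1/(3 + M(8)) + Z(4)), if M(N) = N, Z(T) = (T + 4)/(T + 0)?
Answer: -1587/11 ≈ -144.27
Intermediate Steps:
Z(T) = (4 + T)/T
-69*(1/(3 + M(8)) + Z(4)) = -69*(1/(3 + 8) + (4 + 4)/4) = -69*(1/11 + (¼)*8) = -69*(1/11 + 2) = -69*23/11 = -1587/11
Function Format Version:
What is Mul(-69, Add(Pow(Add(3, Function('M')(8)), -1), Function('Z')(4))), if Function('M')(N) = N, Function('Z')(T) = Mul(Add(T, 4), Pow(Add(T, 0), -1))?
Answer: Rational(-1587, 11) ≈ -144.27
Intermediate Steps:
Function('Z')(T) = Mul(Pow(T, -1), Add(4, T)) (Function('Z')(T) = Mul(Add(4, T), Pow(T, -1)) = Mul(Pow(T, -1), Add(4, T)))
Mul(-69, Add(Pow(Add(3, Function('M')(8)), -1), Function('Z')(4))) = Mul(-69, Add(Pow(Add(3, 8), -1), Mul(Pow(4, -1), Add(4, 4)))) = Mul(-69, Add(Pow(11, -1), Mul(Rational(1, 4), 8))) = Mul(-69, Add(Rational(1, 11), 2)) = Mul(-69, Rational(23, 11)) = Rational(-1587, 11)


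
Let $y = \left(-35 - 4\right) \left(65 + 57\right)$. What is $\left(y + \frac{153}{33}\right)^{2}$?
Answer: $\frac{2733930369}{121} \approx 2.2594 \cdot 10^{7}$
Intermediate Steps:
$y = -4758$ ($y = \left(-39\right) 122 = -4758$)
$\left(y + \frac{153}{33}\right)^{2} = \left(-4758 + \frac{153}{33}\right)^{2} = \left(-4758 + 153 \cdot \frac{1}{33}\right)^{2} = \left(-4758 + \frac{51}{11}\right)^{2} = \left(- \frac{52287}{11}\right)^{2} = \frac{2733930369}{121}$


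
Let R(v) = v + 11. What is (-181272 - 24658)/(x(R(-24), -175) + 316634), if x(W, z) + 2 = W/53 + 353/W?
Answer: -14188577/21814057 ≈ -0.65043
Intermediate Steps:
R(v) = 11 + v
x(W, z) = -2 + 353/W + W/53 (x(W, z) = -2 + (W/53 + 353/W) = -2 + (353/W + W/53) = -2 + 353/W + W/53)
(-181272 - 24658)/(x(R(-24), -175) + 316634) = (-181272 - 24658)/((-2 + 353/(11 - 24) + (11 - 24)/53) + 316634) = -205930/((-2 + 353/(-13) + (1/53)*(-13)) + 316634) = -205930/((-2 + 353*(-1/13) - 13/53) + 316634) = -205930/((-2 - 353/13 - 13/53) + 316634) = -205930/(-20256/689 + 316634) = -205930/218140570/689 = -205930*689/218140570 = -14188577/21814057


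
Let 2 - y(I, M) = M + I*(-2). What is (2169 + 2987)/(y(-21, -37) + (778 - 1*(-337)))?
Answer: 1289/278 ≈ 4.6367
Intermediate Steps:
y(I, M) = 2 - M + 2*I (y(I, M) = 2 - (M + I*(-2)) = 2 - (M - 2*I) = 2 + (-M + 2*I) = 2 - M + 2*I)
(2169 + 2987)/(y(-21, -37) + (778 - 1*(-337))) = (2169 + 2987)/((2 - 1*(-37) + 2*(-21)) + (778 - 1*(-337))) = 5156/((2 + 37 - 42) + (778 + 337)) = 5156/(-3 + 1115) = 5156/1112 = 5156*(1/1112) = 1289/278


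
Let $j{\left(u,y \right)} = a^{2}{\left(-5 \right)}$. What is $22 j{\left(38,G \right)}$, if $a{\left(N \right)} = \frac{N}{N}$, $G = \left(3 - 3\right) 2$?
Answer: $22$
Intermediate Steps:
$G = 0$ ($G = 0 \cdot 2 = 0$)
$a{\left(N \right)} = 1$
$j{\left(u,y \right)} = 1$ ($j{\left(u,y \right)} = 1^{2} = 1$)
$22 j{\left(38,G \right)} = 22 \cdot 1 = 22$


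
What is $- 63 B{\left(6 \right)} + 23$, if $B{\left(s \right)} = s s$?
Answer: $-2245$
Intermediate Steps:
$B{\left(s \right)} = s^{2}$
$- 63 B{\left(6 \right)} + 23 = - 63 \cdot 6^{2} + 23 = \left(-63\right) 36 + 23 = -2268 + 23 = -2245$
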